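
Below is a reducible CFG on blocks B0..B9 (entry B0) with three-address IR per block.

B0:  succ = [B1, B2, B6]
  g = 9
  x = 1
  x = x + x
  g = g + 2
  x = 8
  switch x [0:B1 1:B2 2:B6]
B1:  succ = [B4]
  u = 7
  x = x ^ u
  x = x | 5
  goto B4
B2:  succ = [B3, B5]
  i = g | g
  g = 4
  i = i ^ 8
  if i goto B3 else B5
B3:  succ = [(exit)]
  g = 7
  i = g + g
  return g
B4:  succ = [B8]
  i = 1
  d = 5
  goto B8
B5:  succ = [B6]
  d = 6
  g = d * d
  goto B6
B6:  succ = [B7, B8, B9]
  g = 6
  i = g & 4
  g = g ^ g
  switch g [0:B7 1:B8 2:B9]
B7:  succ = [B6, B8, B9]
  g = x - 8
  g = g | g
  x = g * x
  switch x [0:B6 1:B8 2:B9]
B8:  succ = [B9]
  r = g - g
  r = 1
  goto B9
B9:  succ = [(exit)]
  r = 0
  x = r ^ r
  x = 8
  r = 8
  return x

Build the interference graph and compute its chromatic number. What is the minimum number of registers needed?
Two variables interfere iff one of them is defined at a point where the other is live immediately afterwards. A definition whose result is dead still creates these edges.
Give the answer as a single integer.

def/use:
  B0: def={g,x} ue=∅
  B1: def={u,x} ue={x}
  B2: def={g,i} ue={g}
  B3: def={g,i} ue=∅
  B4: def={d,i} ue=∅
  B5: def={d,g} ue=∅
  B6: def={g,i} ue=∅
  B7: def={g,x} ue={x}
  B8: def={r} ue={g}
  B9: def={r,x} ue=∅

Backward fixpoint:
  live B0: ∅→{g,x}
  live B1: {g,x}→{g}
  live B2: {g,x}→{x}
  live B3: ∅→∅
  live B4: {g}→{g}
  live B5: {x}→{x}
  live B6: {x}→{g,x}
  live B7: {x}→{g,x}
  live B8: {g}→∅
  live B9: ∅→∅

Interfere edges:
  d — {g,x}
  g — {d,i,u,x}
  i — {g,x}
  r — {x}
  u — {g,x}
  x — {d,g,i,r,u}

Colouring:
  {d,g,x} pairwise interfere (3-clique) ⇒ χ ≥ 3
  assign d→c2 g→c1 i→c2 r→c1 u→c2 x→c0 — no edge inside a register ⇒ χ ≤ 3
  χ = 3

Answer: 3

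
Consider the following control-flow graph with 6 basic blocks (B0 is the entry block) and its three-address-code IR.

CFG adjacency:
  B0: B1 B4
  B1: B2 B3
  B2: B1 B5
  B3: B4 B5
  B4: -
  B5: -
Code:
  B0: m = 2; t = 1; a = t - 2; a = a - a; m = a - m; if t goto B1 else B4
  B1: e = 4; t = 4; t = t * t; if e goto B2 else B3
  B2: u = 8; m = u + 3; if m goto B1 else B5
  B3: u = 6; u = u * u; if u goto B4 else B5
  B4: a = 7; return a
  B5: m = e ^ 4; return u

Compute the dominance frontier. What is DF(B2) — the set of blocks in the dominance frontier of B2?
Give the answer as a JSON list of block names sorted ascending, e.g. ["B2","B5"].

Answer: ["B1", "B5"]

Analysis:
idom tree: B1←B0 B2←B1 B3←B1 B4←B0 B5←B1
Dom∩ at merges:
  B1: preds {B0,B2}: {B0} ∩ {B0,B1,B2} = {B0}; idom=B0
  B4: preds {B0,B3}: {B0} ∩ {B0,B1,B3} = {B0}; idom=B0
  B5: preds {B2,B3}: {B0,B1,B2} ∩ {B0,B1,B3} = {B0,B1}; idom=B1

Frontier:
  B1←B0: walk · to B0
  B1←B2: walk B2→B1 to B0
  B4←B0: walk · to B0
  B4←B3: walk B3→B1 to B0
  B5←B2: walk B2 to B1
  B5←B3: walk B3 to B1
  DF(B0)=∅
  DF(B1)={B1,B4}
  DF(B2)={B1,B5}
  DF(B3)={B4,B5}
  DF(B4)=∅
  DF(B5)=∅

DF(B2) = ["B1", "B5"]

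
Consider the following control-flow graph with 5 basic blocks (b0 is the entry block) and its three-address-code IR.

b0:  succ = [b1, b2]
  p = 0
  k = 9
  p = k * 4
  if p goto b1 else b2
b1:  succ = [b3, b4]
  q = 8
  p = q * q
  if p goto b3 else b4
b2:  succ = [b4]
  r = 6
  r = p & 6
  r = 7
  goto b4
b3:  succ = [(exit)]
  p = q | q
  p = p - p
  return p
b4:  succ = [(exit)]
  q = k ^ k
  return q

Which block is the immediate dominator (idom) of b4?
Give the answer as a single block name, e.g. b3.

Answer: b0

Working:
idom tree: b1←b0 b2←b0 b3←b1 b4←b0
Dom at joins:
  b4: preds {b1,b2}: {b0,b1} ∩ {b0,b2} = {b0}; idom=b0

idom(b4) = b0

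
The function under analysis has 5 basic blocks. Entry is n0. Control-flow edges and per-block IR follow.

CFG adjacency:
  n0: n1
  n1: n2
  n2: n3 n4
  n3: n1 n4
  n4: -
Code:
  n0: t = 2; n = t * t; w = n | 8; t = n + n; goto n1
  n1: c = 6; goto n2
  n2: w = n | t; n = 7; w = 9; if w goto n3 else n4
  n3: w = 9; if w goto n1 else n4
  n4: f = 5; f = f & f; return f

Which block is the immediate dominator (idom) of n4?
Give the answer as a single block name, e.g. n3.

idom tree: n1←n0 n2←n1 n3←n2 n4←n2
Join-block Dom:
  n1: preds {n0,n3}: {n0} ∩ {n0,n1,n2,n3} = {n0}; idom=n0
  n4: preds {n2,n3}: {n0,n1,n2} ∩ {n0,n1,n2,n3} = {n0,n1,n2}; idom=n2

idom(n4) = n2

Answer: n2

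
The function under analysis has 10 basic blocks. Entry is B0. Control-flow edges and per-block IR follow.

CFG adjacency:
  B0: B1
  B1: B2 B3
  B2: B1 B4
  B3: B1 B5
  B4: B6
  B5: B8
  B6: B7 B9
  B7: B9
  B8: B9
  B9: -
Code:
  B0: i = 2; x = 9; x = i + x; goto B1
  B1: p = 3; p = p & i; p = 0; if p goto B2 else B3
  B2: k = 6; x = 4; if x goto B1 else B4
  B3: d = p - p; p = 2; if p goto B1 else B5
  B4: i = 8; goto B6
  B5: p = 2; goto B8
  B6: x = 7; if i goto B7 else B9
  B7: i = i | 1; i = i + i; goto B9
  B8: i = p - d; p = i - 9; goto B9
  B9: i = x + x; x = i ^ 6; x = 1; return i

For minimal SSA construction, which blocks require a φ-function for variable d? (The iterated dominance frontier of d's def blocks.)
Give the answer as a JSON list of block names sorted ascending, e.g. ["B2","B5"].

Answer: ["B1", "B9"]

Analysis:
idom tree: B1←B0 B2←B1 B3←B1 B4←B2 B5←B3 B6←B4 B7←B6 B8←B5 B9←B1
Dom at joins:
  B1: preds {B0,B2,B3}: {B0} ∩ {B0,B1,B2} ∩ {B0,B1,B3} = {B0}; idom=B0
  B9: preds {B6,B7,B8}: {B0,B1,B2,B4,B6} ∩ {B0,B1,B2,B4,B6,B7} ∩ {B0,B1,B3,B5,B8} = {B0,B1}; idom=B1

DF walk-up:
  join B1 pred B0: · stop@B0
  join B1 pred B2: B2→B1 stop@B0
  join B1 pred B3: B3→B1 stop@B0
  join B9 pred B6: B6→B4→B2 stop@B1
  join B9 pred B7: B7→B6→B4→B2 stop@B1
  join B9 pred B8: B8→B5→B3 stop@B1
  B0 → ∅
  B1 → {B1}
  B2 → {B1,B9}
  B3 → {B1,B9}
  B4 → {B9}
  B5 → {B9}
  B6 → {B9}
  B7 → {B9}
  B8 → {B9}
  B9 → ∅

φ for d: defs {B3}
  DF⁺ = {B1,B9}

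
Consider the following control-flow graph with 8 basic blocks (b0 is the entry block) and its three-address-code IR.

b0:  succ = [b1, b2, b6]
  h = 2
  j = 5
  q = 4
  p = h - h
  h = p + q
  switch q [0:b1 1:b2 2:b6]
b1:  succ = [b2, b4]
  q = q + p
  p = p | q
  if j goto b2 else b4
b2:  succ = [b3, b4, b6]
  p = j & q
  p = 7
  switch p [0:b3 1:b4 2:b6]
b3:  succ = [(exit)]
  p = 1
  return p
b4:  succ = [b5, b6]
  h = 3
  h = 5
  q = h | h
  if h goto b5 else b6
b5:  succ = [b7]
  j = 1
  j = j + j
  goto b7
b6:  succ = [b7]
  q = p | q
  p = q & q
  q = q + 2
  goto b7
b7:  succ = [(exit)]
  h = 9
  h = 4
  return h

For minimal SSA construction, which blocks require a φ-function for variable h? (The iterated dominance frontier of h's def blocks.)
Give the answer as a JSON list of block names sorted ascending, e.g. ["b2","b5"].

Answer: ["b6", "b7"]

Analysis:
idom tree: b1←b0 b2←b0 b3←b2 b4←b0 b5←b4 b6←b0 b7←b0
Dom at joins:
  b2: preds {b0,b1}: {b0} ∩ {b0,b1} = {b0}; idom=b0
  b4: preds {b1,b2}: {b0,b1} ∩ {b0,b2} = {b0}; idom=b0
  b6: preds {b0,b2,b4}: {b0} ∩ {b0,b2} ∩ {b0,b4} = {b0}; idom=b0
  b7: preds {b5,b6}: {b0,b4,b5} ∩ {b0,b6} = {b0}; idom=b0

Frontier:
  b2←b0: walk · to b0
  b2←b1: walk b1 to b0
  b4←b1: walk b1 to b0
  b4←b2: walk b2 to b0
  b6←b0: walk · to b0
  b6←b2: walk b2 to b0
  b6←b4: walk b4 to b0
  b7←b5: walk b5→b4 to b0
  b7←b6: walk b6 to b0
  b0 → ∅
  b1 → {b2,b4}
  b2 → {b4,b6}
  b3 → ∅
  b4 → {b6,b7}
  b5 → {b7}
  b6 → {b7}
  b7 → ∅

φ for h: defs {b0,b4,b7}
  DF⁺ = {b6,b7}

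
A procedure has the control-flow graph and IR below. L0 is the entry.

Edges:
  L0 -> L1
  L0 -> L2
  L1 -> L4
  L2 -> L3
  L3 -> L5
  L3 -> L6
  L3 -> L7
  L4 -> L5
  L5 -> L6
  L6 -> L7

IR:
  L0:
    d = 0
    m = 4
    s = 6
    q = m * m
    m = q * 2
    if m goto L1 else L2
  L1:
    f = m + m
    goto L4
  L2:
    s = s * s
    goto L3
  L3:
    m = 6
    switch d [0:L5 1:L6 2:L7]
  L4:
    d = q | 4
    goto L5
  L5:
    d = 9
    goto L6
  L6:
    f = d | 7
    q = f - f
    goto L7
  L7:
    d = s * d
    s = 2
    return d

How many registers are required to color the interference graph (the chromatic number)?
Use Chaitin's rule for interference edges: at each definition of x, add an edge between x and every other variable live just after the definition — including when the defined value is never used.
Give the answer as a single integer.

Answer: 4

Working:
Per-block:
  L0 def {d,m,q,s} use ∅
  L1 def {f} use {m}
  L2 def {s} use {s}
  L3 def {m} use {d}
  L4 def {d} use {q}
  L5 def {d} use ∅
  L6 def {f,q} use {d}
  L7 def {d,s} use {d,s}

Liveness:
  L0 li=∅ lo={d,m,q,s}
  L1 li={m,q,s} lo={q,s}
  L2 li={d,s} lo={d,s}
  L3 li={d,s} lo={d,s}
  L4 li={q,s} lo={s}
  L5 li={s} lo={d,s}
  L6 li={d,s} lo={d,s}
  L7 li={d,s} lo=∅

Conflict graph:
  d — {f,m,q,s}
  f — {d,q,s}
  m — {d,q,s}
  q — {d,f,m,s}
  s — {d,f,m,q}

Colouring:
  {d,f,q,s} pairwise interfere (4-clique) ⇒ χ ≥ 4
  assign d→r0 f→r3 m→r3 q→r1 s→r2 — no edge inside a register ⇒ χ ≤ 4
  χ = 4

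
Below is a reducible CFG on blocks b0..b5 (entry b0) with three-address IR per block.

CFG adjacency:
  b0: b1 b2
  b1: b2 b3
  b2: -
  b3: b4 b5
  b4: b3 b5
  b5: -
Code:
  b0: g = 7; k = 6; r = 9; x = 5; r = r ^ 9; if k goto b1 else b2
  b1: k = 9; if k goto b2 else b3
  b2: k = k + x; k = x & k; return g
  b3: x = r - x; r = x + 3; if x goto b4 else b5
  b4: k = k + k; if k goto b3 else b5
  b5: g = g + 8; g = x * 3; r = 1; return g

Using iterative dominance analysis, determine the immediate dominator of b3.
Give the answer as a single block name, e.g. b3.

Answer: b1

Derivation:
idom tree: b1←b0 b2←b0 b3←b1 b4←b3 b5←b3
Dom at joins:
  b2: preds {b0,b1}: {b0} ∩ {b0,b1} = {b0}; idom=b0
  b3: preds {b1,b4}: {b0,b1} ∩ {b0,b1,b3,b4} = {b0,b1}; idom=b1
  b5: preds {b3,b4}: {b0,b1,b3} ∩ {b0,b1,b3,b4} = {b0,b1,b3}; idom=b3

idom(b3) = b1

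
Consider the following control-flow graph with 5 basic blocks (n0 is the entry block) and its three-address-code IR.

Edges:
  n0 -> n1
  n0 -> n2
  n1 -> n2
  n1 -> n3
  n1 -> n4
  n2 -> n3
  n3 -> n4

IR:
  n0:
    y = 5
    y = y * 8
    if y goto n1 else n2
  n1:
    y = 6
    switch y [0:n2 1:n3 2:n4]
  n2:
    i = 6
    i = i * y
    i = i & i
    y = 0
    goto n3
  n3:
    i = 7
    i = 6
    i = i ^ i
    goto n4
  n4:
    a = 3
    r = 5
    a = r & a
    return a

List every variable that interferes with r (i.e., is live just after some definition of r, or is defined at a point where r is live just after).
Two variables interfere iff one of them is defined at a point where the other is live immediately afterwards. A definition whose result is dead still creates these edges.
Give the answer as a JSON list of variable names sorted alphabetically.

Answer: ["a"]

Analysis:
def/use:
  n0: {y} / ∅
  n1: {y} / ∅
  n2: {i,y} / {y}
  n3: {i} / ∅
  n4: {a,r} / ∅

Live sets:
  live n0: ∅→{y}
  live n1: ∅→{y}
  live n2: {y}→∅
  live n3: ∅→∅
  live n4: ∅→∅

Interfere edges:
  a↔{r}
  i↔{y}
  r↔{a}
  y↔{i}

N(r) = ["a"]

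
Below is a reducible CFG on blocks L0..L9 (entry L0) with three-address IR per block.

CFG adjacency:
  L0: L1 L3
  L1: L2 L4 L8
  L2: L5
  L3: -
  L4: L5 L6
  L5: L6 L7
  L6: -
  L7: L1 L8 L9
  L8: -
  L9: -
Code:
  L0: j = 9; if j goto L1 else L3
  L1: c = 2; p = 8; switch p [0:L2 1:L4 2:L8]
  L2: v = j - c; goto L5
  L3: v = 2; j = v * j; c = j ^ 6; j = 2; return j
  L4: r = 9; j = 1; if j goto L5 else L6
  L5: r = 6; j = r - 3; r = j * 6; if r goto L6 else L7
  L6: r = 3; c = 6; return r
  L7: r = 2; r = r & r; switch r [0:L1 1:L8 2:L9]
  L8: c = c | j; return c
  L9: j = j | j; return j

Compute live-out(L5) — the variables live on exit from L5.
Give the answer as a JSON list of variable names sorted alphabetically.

def/use:
  L0: {j} / ∅
  L1: {c,p} / ∅
  L2: {v} / {c,j}
  L3: {c,j,v} / {j}
  L4: {j,r} / ∅
  L5: {j,r} / ∅
  L6: {c,r} / ∅
  L7: {r} / ∅
  L8: {c} / {c,j}
  L9: {j} / {j}

Liveness:
  L0 li=∅ lo={j}
  L1 li={j} lo={c,j}
  L2 li={c,j} lo={c}
  L3 li={j} lo=∅
  L4 li={c} lo={c}
  L5 li={c} lo={c,j}
  L6 li=∅ lo=∅
  L7 li={c,j} lo={c,j}
  L8 li={c,j} lo=∅
  L9 li={j} lo=∅

live-out(L5) = ["c", "j"]

Answer: ["c", "j"]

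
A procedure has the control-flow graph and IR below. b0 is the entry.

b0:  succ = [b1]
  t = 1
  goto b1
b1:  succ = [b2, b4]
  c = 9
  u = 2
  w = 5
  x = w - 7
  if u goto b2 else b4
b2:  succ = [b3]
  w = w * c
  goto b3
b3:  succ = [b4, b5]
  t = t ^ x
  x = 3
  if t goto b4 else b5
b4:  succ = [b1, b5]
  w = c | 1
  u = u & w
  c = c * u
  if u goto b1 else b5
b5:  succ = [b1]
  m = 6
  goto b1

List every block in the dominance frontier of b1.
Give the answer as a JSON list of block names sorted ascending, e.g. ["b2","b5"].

Answer: ["b1"]

Derivation:
idom tree: b1←b0 b2←b1 b3←b2 b4←b1 b5←b1
Dom∩ at merges:
  b1: preds {b0,b4,b5}: {b0} ∩ {b0,b1,b4} ∩ {b0,b1,b5} = {b0}; idom=b0
  b4: preds {b1,b3}: {b0,b1} ∩ {b0,b1,b2,b3} = {b0,b1}; idom=b1
  b5: preds {b3,b4}: {b0,b1,b2,b3} ∩ {b0,b1,b4} = {b0,b1}; idom=b1

Frontier:
  b1←b0: walk · to b0
  b1←b4: walk b4→b1 to b0
  b1←b5: walk b5→b1 to b0
  b4←b1: walk · to b1
  b4←b3: walk b3→b2 to b1
  b5←b3: walk b3→b2 to b1
  b5←b4: walk b4 to b1
  b0: DF=∅
  b1: DF={b1}
  b2: DF={b4,b5}
  b3: DF={b4,b5}
  b4: DF={b1,b5}
  b5: DF={b1}

DF(b1) = ["b1"]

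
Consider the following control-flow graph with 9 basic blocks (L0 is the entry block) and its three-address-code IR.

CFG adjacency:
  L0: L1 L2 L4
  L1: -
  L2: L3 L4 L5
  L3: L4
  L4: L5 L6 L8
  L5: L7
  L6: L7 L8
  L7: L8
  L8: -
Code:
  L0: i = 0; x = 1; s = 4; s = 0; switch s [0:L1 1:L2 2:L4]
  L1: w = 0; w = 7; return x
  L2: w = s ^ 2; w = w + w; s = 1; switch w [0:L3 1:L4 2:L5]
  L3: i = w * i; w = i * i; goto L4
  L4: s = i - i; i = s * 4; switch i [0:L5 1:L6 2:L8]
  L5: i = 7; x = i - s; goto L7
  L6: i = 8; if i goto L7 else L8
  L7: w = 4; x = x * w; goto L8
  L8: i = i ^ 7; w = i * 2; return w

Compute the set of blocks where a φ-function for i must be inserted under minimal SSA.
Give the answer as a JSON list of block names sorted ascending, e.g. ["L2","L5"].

Answer: ["L4", "L5", "L7", "L8"]

Derivation:
idom tree: L1←L0 L2←L0 L3←L2 L4←L0 L5←L0 L6←L4 L7←L0 L8←L0
Join-block Dom:
  L4: preds {L0,L2,L3}: {L0} ∩ {L0,L2} ∩ {L0,L2,L3} = {L0}; idom=L0
  L5: preds {L2,L4}: {L0,L2} ∩ {L0,L4} = {L0}; idom=L0
  L7: preds {L5,L6}: {L0,L5} ∩ {L0,L4,L6} = {L0}; idom=L0
  L8: preds {L4,L6,L7}: {L0,L4} ∩ {L0,L4,L6} ∩ {L0,L7} = {L0}; idom=L0

DF walk-up:
  L4←L0: walk · to L0
  L4←L2: walk L2 to L0
  L4←L3: walk L3→L2 to L0
  L5←L2: walk L2 to L0
  L5←L4: walk L4 to L0
  L7←L5: walk L5 to L0
  L7←L6: walk L6→L4 to L0
  L8←L4: walk L4 to L0
  L8←L6: walk L6→L4 to L0
  L8←L7: walk L7 to L0
  L0 → ∅
  L1 → ∅
  L2 → {L4,L5}
  L3 → {L4}
  L4 → {L5,L7,L8}
  L5 → {L7}
  L6 → {L7,L8}
  L7 → {L8}
  L8 → ∅

φ for i: defs {L0,L3,L4,L5,L6,L8}
  DF⁺ = {L4,L5,L7,L8}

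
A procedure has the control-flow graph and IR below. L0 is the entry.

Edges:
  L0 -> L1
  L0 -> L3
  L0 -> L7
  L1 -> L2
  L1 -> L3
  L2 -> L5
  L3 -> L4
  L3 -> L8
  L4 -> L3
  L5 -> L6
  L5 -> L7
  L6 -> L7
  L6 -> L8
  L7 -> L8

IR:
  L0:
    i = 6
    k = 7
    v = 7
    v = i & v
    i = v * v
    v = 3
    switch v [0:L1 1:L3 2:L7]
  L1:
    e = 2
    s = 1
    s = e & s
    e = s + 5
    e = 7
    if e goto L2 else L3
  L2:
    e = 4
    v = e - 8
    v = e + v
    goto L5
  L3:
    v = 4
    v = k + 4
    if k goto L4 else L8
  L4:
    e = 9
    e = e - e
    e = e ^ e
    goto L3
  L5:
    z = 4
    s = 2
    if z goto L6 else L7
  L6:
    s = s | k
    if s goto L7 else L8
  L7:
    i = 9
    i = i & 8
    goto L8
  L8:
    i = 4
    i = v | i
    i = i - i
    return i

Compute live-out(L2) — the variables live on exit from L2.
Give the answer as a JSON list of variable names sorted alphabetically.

Per-block:
  L0: {i,k,v} / ∅
  L1: {e,s} / ∅
  L2: {e,v} / ∅
  L3: {v} / {k}
  L4: {e} / ∅
  L5: {s,z} / ∅
  L6: {s} / {k,s}
  L7: {i} / ∅
  L8: {i} / {v}

Live sets:
  L0 li=∅ lo={k,v}
  L1 li={k} lo={k}
  L2 li={k} lo={k,v}
  L3 li={k} lo={k,v}
  L4 li={k} lo={k}
  L5 li={k,v} lo={k,s,v}
  L6 li={k,s,v} lo={v}
  L7 li={v} lo={v}
  L8 li={v} lo=∅

live-out(L2) = ["k", "v"]

Answer: ["k", "v"]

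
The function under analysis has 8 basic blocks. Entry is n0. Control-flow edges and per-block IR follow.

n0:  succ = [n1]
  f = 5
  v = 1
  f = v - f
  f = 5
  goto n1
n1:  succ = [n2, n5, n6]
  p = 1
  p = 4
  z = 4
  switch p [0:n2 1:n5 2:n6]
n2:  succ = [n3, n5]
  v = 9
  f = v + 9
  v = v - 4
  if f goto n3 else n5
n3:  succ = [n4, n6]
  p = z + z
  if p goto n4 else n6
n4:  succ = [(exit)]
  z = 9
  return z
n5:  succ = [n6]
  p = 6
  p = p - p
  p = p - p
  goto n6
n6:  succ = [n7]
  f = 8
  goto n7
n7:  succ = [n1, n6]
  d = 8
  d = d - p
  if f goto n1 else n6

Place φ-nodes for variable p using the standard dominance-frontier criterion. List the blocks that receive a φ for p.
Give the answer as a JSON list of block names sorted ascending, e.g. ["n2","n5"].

Answer: ["n1", "n6"]

Derivation:
idom tree: n1←n0 n2←n1 n3←n2 n4←n3 n5←n1 n6←n1 n7←n6
Join-block Dom:
  n1: preds {n0,n7}: {n0} ∩ {n0,n1,n6,n7} = {n0}; idom=n0
  n5: preds {n1,n2}: {n0,n1} ∩ {n0,n1,n2} = {n0,n1}; idom=n1
  n6: preds {n1,n3,n5,n7}: {n0,n1} ∩ {n0,n1,n2,n3} ∩ {n0,n1,n5} ∩ {n0,n1,n6,n7} = {n0,n1}; idom=n1

DF walk-up:
  n1←n0: walk · to n0
  n1←n7: walk n7→n6→n1 to n0
  n5←n1: walk · to n1
  n5←n2: walk n2 to n1
  n6←n1: walk · to n1
  n6←n3: walk n3→n2 to n1
  n6←n5: walk n5 to n1
  n6←n7: walk n7→n6 to n1
  n0 → ∅
  n1 → {n1}
  n2 → {n5,n6}
  n3 → {n6}
  n4 → ∅
  n5 → {n6}
  n6 → {n1,n6}
  n7 → {n1,n6}

φ for p: defs {n1,n3,n5}
  DF⁺ = {n1,n6}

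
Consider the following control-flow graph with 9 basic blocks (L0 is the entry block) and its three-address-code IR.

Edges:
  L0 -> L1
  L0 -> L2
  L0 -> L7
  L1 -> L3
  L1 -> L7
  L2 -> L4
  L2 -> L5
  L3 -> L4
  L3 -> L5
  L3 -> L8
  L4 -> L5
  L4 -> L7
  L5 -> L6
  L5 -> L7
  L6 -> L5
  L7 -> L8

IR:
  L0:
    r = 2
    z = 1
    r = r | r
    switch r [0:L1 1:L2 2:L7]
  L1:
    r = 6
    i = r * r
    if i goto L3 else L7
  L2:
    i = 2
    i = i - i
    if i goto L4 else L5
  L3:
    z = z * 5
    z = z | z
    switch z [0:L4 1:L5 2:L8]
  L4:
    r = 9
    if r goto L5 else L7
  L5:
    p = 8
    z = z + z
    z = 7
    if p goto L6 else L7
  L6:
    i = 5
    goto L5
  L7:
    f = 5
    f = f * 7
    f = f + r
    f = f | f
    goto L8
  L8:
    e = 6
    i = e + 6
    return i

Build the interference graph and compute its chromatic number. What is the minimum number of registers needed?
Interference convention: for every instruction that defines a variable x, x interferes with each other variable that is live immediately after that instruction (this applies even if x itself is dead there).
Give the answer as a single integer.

Answer: 3

Working:
Block summaries:
  L0: {r,z} / ∅
  L1: {i,r} / ∅
  L2: {i} / ∅
  L3: {z} / {z}
  L4: {r} / ∅
  L5: {p,z} / {z}
  L6: {i} / ∅
  L7: {f} / {r}
  L8: {e,i} / ∅

Backward fixpoint:
  L0 li=∅ lo={r,z}
  L1 li={z} lo={r,z}
  L2 li={r,z} lo={r,z}
  L3 li={r,z} lo={r,z}
  L4 li={z} lo={r,z}
  L5 li={r,z} lo={r,z}
  L6 li={r,z} lo={r,z}
  L7 li={r} lo=∅
  L8 li=∅ lo=∅

Interfere edges:
  e — ∅
  f — {r}
  i — {r,z}
  p — {r,z}
  r — {f,i,p,z}
  z — {i,p,r}

Chromatic number:
  lower bound: {i,r,z} mutually conflict ⇒ χ ≥ 3
  assign e→R0 f→R1 i→R2 p→R2 r→R0 z→R1 — no edge inside a register ⇒ χ ≤ 3
  χ = 3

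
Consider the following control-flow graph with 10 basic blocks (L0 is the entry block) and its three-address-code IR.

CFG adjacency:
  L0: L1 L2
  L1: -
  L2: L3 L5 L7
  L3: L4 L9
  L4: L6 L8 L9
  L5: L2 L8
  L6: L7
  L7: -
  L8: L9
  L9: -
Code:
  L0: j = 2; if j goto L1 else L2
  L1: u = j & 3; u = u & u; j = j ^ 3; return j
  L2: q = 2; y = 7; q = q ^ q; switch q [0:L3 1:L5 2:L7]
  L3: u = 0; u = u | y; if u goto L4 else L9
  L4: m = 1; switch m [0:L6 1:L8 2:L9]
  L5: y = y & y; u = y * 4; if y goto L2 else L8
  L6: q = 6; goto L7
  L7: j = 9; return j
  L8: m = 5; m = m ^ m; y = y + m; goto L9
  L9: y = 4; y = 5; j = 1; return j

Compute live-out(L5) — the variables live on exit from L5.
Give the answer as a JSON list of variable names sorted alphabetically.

Block summaries:
  L0 def {j} use ∅
  L1 def {j,u} use {j}
  L2 def {q,y} use ∅
  L3 def {u} use {y}
  L4 def {m} use ∅
  L5 def {u,y} use {y}
  L6 def {q} use ∅
  L7 def {j} use ∅
  L8 def {m,y} use {y}
  L9 def {j,y} use ∅

Liveness:
  L0 li=∅ lo={j}
  L1 li={j} lo=∅
  L2 li=∅ lo={y}
  L3 li={y} lo={y}
  L4 li={y} lo={y}
  L5 li={y} lo={y}
  L6 li=∅ lo=∅
  L7 li=∅ lo=∅
  L8 li={y} lo=∅
  L9 li=∅ lo=∅

live-out(L5) = ["y"]

Answer: ["y"]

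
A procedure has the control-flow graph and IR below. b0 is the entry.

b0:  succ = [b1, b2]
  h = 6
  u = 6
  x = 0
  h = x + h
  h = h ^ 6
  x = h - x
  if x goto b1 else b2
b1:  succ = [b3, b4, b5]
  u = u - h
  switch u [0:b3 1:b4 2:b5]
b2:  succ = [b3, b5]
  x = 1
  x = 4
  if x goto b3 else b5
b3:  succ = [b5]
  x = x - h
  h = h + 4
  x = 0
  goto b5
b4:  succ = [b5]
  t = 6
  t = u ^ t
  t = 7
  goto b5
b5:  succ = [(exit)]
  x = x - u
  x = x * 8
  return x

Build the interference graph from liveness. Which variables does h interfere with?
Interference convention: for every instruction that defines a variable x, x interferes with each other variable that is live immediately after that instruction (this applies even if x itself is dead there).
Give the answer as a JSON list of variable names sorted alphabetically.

def/use:
  b0: {h,u,x} / ∅
  b1: {u} / {h,u}
  b2: {x} / ∅
  b3: {h,x} / {h,x}
  b4: {t} / {u}
  b5: {x} / {u,x}

Liveness:
  b0: in=∅ out={h,u,x}
  b1: in={h,u,x} out={h,u,x}
  b2: in={h,u} out={h,u,x}
  b3: in={h,u,x} out={u,x}
  b4: in={u,x} out={u,x}
  b5: in={u,x} out=∅

Interference:
  h↔{u,x}
  t↔{u,x}
  u↔{h,t,x}
  x↔{h,t,u}

N(h) = ["u", "x"]

Answer: ["u", "x"]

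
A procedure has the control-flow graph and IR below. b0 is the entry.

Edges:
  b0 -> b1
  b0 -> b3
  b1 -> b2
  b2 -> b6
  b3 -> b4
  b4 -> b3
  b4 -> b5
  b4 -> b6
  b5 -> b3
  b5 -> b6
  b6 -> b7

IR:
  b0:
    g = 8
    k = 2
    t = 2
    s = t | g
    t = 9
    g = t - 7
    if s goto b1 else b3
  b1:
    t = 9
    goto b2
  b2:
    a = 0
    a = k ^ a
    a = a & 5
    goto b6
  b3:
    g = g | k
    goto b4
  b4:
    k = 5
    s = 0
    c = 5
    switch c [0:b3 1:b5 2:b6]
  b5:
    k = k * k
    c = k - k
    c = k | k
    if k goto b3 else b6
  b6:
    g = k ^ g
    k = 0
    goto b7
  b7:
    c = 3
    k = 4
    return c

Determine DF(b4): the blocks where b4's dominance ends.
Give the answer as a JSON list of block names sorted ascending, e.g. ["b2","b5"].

idom tree: b1←b0 b2←b1 b3←b0 b4←b3 b5←b4 b6←b0 b7←b6
Join-block Dom:
  b3: preds {b0,b4,b5}: {b0} ∩ {b0,b3,b4} ∩ {b0,b3,b4,b5} = {b0}; idom=b0
  b6: preds {b2,b4,b5}: {b0,b1,b2} ∩ {b0,b3,b4} ∩ {b0,b3,b4,b5} = {b0}; idom=b0

Frontier:
  join b3 pred b0: · stop@b0
  join b3 pred b4: b4→b3 stop@b0
  join b3 pred b5: b5→b4→b3 stop@b0
  join b6 pred b2: b2→b1 stop@b0
  join b6 pred b4: b4→b3 stop@b0
  join b6 pred b5: b5→b4→b3 stop@b0
  b0: DF=∅
  b1: DF={b6}
  b2: DF={b6}
  b3: DF={b3,b6}
  b4: DF={b3,b6}
  b5: DF={b3,b6}
  b6: DF=∅
  b7: DF=∅

DF(b4) = ["b3", "b6"]

Answer: ["b3", "b6"]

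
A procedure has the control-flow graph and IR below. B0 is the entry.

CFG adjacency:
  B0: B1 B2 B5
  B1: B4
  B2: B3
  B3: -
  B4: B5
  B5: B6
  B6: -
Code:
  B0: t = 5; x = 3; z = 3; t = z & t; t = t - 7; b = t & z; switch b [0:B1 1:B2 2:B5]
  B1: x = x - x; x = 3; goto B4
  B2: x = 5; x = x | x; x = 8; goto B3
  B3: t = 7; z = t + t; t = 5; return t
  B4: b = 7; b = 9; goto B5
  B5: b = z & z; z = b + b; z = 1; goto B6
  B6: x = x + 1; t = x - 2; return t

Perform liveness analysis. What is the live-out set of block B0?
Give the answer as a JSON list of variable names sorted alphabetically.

Answer: ["x", "z"]

Working:
def/use:
  B0: {b,t,x,z} / ∅
  B1: {x} / {x}
  B2: {x} / ∅
  B3: {t,z} / ∅
  B4: {b} / ∅
  B5: {b,z} / {z}
  B6: {t,x} / {x}

Backward fixpoint:
  live B0: ∅→{x,z}
  live B1: {x,z}→{x,z}
  live B2: ∅→∅
  live B3: ∅→∅
  live B4: {x,z}→{x,z}
  live B5: {x,z}→{x}
  live B6: {x}→∅

live-out(B0) = ["x", "z"]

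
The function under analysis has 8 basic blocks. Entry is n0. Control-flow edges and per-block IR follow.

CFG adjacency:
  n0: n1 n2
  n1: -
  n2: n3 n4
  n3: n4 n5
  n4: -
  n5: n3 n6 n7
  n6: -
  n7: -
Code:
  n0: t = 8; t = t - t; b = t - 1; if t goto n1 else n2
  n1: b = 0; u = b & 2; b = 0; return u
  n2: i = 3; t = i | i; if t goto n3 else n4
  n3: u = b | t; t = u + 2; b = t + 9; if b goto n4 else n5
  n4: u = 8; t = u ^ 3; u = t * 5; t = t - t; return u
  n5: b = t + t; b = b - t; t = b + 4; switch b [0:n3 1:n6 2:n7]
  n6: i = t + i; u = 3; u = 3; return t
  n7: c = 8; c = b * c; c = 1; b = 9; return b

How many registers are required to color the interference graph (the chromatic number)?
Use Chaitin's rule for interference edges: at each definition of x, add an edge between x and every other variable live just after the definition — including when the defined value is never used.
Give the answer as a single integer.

Answer: 4

Analysis:
Block summaries:
  n0 def {b,t} use ∅
  n1 def {b,u} use ∅
  n2 def {i,t} use ∅
  n3 def {b,t,u} use {b,t}
  n4 def {t,u} use ∅
  n5 def {b,t} use {t}
  n6 def {i,u} use {i,t}
  n7 def {b,c} use {b}

Live sets:
  live n0: ∅→{b}
  live n1: ∅→∅
  live n2: {b}→{b,i,t}
  live n3: {b,i,t}→{i,t}
  live n4: ∅→∅
  live n5: {i,t}→{b,i,t}
  live n6: {i,t}→∅
  live n7: {b}→∅

Interfere edges:
  b: {c,i,t,u}
  c: {b}
  i: {b,t,u}
  t: {b,i,u}
  u: {b,i,t}

Registers:
  {b,i,t,u} pairwise interfere (4-clique) ⇒ χ ≥ 4
  4-colouring: r0={b}  r1={c,i}  r2={t}  r3={u}
  χ = 4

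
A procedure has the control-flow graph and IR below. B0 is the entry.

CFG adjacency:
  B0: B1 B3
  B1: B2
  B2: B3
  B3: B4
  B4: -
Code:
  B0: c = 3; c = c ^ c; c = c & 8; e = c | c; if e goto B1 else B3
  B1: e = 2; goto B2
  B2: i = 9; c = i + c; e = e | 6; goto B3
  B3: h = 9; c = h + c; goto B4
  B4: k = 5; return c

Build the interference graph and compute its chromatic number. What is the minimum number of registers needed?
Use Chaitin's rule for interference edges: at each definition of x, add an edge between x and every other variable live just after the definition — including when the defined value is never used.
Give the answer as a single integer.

Per-block:
  B0: {c,e} / ∅
  B1: {e} / ∅
  B2: {c,e,i} / {c,e}
  B3: {c,h} / {c}
  B4: {k} / {c}

Liveness:
  B0: in=∅ out={c}
  B1: in={c} out={c,e}
  B2: in={c,e} out={c}
  B3: in={c} out={c}
  B4: in={c} out=∅

Conflict graph:
  c: {e,h,i,k}
  e: {c,i}
  h: {c}
  i: {c,e}
  k: {c}

Registers:
  lower bound: {c,e,i} mutually conflict ⇒ χ ≥ 3
  assign c→r0 e→r1 h→r1 i→r2 k→r1 — no edge inside a register ⇒ χ ≤ 3
  χ = 3

Answer: 3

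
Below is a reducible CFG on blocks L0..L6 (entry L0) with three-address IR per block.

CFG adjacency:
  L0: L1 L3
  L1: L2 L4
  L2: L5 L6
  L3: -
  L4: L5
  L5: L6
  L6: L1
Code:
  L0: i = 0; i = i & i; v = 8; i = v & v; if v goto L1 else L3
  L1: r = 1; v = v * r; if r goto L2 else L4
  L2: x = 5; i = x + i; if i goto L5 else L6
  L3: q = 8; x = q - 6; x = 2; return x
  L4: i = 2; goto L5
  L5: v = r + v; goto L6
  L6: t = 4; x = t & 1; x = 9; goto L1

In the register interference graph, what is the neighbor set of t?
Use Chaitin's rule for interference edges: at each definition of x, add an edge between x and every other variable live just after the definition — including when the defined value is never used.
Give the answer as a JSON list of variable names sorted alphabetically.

Block summaries:
  L0: {i,v} / ∅
  L1: {r,v} / {v}
  L2: {i,x} / {i}
  L3: {q,x} / ∅
  L4: {i} / ∅
  L5: {v} / {r,v}
  L6: {t,x} / ∅

Backward fixpoint:
  L0 li=∅ lo={i,v}
  L1 li={i,v} lo={i,r,v}
  L2 li={i,r,v} lo={i,r,v}
  L3 li=∅ lo=∅
  L4 li={r,v} lo={i,r,v}
  L5 li={i,r,v} lo={i,v}
  L6 li={i,v} lo={i,v}

Interference:
  i↔{r,t,v,x}
  q↔∅
  r↔{i,v,x}
  t↔{i,v}
  v↔{i,r,t,x}
  x↔{i,r,v}

N(t) = ["i", "v"]

Answer: ["i", "v"]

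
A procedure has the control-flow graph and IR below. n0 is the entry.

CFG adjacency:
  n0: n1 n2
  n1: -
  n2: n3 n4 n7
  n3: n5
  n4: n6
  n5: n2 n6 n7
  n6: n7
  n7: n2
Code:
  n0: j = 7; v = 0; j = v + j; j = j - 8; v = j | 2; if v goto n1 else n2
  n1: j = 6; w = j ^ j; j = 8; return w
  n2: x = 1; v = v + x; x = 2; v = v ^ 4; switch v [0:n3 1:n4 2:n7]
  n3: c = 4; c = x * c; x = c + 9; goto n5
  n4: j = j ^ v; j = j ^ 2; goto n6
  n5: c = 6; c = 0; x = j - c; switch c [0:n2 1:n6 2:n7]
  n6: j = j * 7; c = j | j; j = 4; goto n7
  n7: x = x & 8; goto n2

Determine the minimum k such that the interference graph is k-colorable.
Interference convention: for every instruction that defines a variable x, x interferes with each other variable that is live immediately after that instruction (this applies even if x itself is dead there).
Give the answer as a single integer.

def/use:
  n0: {j,v} / ∅
  n1: {j,w} / ∅
  n2: {v,x} / {v}
  n3: {c,x} / {x}
  n4: {j} / {j,v}
  n5: {c,x} / {j}
  n6: {c,j} / {j}
  n7: {x} / {x}

Backward fixpoint:
  n0 li=∅ lo={j,v}
  n1 li=∅ lo=∅
  n2 li={j,v} lo={j,v,x}
  n3 li={j,v,x} lo={j,v}
  n4 li={j,v,x} lo={j,v,x}
  n5 li={j,v} lo={j,v,x}
  n6 li={j,v,x} lo={j,v,x}
  n7 li={j,v,x} lo={j,v}

Interfere edges:
  c↔{j,v,x}
  j↔{c,v,w,x}
  v↔{c,j,x}
  w↔{j}
  x↔{c,j,v}

Colouring:
  lower bound: {c,j,v,x} mutually conflict ⇒ χ ≥ 4
  4-colouring: c0={j}  c1={c,w}  c2={v}  c3={x}
  χ = 4

Answer: 4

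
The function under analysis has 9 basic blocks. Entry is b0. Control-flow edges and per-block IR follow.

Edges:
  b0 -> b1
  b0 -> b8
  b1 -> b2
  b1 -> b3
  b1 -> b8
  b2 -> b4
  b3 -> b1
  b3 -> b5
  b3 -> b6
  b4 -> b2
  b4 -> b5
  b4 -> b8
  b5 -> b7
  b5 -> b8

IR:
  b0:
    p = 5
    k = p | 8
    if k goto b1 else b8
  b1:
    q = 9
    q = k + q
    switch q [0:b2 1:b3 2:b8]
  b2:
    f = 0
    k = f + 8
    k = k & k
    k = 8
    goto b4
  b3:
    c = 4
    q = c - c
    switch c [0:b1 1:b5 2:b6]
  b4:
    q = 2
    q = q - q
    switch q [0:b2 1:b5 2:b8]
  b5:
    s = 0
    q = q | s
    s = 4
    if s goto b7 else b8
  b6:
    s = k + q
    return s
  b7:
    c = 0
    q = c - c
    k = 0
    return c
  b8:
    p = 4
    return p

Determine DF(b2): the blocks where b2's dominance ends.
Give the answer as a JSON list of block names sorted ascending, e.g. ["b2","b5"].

Answer: ["b2", "b5", "b8"]

Analysis:
idom tree: b1←b0 b2←b1 b3←b1 b4←b2 b5←b1 b6←b3 b7←b5 b8←b0
Dom∩ at merges:
  b1: preds {b0,b3}: {b0} ∩ {b0,b1,b3} = {b0}; idom=b0
  b2: preds {b1,b4}: {b0,b1} ∩ {b0,b1,b2,b4} = {b0,b1}; idom=b1
  b5: preds {b3,b4}: {b0,b1,b3} ∩ {b0,b1,b2,b4} = {b0,b1}; idom=b1
  b8: preds {b0,b1,b4,b5}: {b0} ∩ {b0,b1} ∩ {b0,b1,b2,b4} ∩ {b0,b1,b5} = {b0}; idom=b0

DF derivation:
  b1←b0: walk · to b0
  b1←b3: walk b3→b1 to b0
  b2←b1: walk · to b1
  b2←b4: walk b4→b2 to b1
  b5←b3: walk b3 to b1
  b5←b4: walk b4→b2 to b1
  b8←b0: walk · to b0
  b8←b1: walk b1 to b0
  b8←b4: walk b4→b2→b1 to b0
  b8←b5: walk b5→b1 to b0
  b0 → ∅
  b1 → {b1,b8}
  b2 → {b2,b5,b8}
  b3 → {b1,b5}
  b4 → {b2,b5,b8}
  b5 → {b8}
  b6 → ∅
  b7 → ∅
  b8 → ∅

DF(b2) = ["b2", "b5", "b8"]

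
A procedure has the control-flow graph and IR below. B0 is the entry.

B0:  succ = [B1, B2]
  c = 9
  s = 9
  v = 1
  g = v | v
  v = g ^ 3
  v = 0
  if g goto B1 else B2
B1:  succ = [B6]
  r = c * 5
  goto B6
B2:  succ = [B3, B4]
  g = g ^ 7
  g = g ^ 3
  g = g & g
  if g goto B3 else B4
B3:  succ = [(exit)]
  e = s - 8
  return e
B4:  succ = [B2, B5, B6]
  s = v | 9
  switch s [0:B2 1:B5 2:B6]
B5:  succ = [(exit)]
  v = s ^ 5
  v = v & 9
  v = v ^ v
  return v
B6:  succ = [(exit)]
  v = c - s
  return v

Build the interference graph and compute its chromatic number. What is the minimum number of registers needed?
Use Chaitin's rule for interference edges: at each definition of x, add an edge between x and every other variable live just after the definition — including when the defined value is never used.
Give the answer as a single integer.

Answer: 4

Working:
def/use:
  B0 def {c,g,s,v} use ∅
  B1 def {r} use {c}
  B2 def {g} use {g}
  B3 def {e} use {s}
  B4 def {s} use {v}
  B5 def {v} use {s}
  B6 def {v} use {c,s}

Liveness:
  live B0: ∅→{c,g,s,v}
  live B1: {c,s}→{c,s}
  live B2: {c,g,s,v}→{c,g,s,v}
  live B3: {s}→∅
  live B4: {c,g,v}→{c,g,s,v}
  live B5: {s}→∅
  live B6: {c,s}→∅

Interfere edges:
  c: {g,r,s,v}
  e: ∅
  g: {c,s,v}
  r: {c,s}
  s: {c,g,r,v}
  v: {c,g,s}

Colouring:
  clique {c,g,s,v} ⇒ need ≥ 4
  assign c→c0 e→c0 g→c2 r→c2 s→c1 v→c3 — no edge inside a register ⇒ χ ≤ 4
  χ = 4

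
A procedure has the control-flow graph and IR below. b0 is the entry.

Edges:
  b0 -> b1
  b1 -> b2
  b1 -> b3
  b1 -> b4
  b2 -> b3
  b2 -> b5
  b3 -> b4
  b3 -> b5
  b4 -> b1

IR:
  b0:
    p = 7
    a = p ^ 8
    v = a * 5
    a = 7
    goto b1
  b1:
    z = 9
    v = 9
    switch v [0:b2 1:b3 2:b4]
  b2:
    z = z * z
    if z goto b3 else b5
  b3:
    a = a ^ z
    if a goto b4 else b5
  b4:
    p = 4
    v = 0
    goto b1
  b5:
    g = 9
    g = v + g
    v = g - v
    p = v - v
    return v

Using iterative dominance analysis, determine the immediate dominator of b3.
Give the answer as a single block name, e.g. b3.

idom tree: b1←b0 b2←b1 b3←b1 b4←b1 b5←b1
Dom at joins:
  b1: preds {b0,b4}: {b0} ∩ {b0,b1,b4} = {b0}; idom=b0
  b3: preds {b1,b2}: {b0,b1} ∩ {b0,b1,b2} = {b0,b1}; idom=b1
  b4: preds {b1,b3}: {b0,b1} ∩ {b0,b1,b3} = {b0,b1}; idom=b1
  b5: preds {b2,b3}: {b0,b1,b2} ∩ {b0,b1,b3} = {b0,b1}; idom=b1

idom(b3) = b1

Answer: b1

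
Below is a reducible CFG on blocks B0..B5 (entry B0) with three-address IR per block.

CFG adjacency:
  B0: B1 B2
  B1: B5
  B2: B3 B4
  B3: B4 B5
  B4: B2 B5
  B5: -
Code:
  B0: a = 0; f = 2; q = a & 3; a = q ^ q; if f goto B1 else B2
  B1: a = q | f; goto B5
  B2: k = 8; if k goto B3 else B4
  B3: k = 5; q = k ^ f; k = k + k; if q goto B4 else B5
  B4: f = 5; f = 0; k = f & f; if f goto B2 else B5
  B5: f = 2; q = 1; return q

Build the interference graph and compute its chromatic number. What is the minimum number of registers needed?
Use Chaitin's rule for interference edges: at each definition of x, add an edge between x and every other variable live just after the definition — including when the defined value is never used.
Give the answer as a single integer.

Block summaries:
  B0: {a,f,q} / ∅
  B1: {a} / {f,q}
  B2: {k} / ∅
  B3: {k,q} / {f}
  B4: {f,k} / ∅
  B5: {f,q} / ∅

Live sets:
  B0 li=∅ lo={f,q}
  B1 li={f,q} lo=∅
  B2 li={f} lo={f}
  B3 li={f} lo=∅
  B4 li=∅ lo={f}
  B5 li=∅ lo=∅

Conflict graph:
  a↔{f,q}
  f↔{a,k,q}
  k↔{f,q}
  q↔{a,f,k}

Registers:
  lower bound: {a,f,q} mutually conflict ⇒ χ ≥ 3
  assign a→c2 f→c0 k→c2 q→c1 — no edge inside a register ⇒ χ ≤ 3
  χ = 3

Answer: 3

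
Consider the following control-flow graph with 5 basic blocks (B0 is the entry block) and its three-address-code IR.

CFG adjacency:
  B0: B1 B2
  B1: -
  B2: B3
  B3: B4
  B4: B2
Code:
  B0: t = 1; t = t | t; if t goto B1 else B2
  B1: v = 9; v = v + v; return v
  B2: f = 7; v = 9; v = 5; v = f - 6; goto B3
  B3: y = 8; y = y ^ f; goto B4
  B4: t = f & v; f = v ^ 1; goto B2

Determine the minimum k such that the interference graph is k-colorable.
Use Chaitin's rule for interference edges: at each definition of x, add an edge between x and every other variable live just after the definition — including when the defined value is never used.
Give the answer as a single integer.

Answer: 3

Analysis:
Block summaries:
  B0 def {t} use ∅
  B1 def {v} use ∅
  B2 def {f,v} use ∅
  B3 def {y} use {f}
  B4 def {f,t} use {f,v}

Backward fixpoint:
  B0 li=∅ lo=∅
  B1 li=∅ lo=∅
  B2 li=∅ lo={f,v}
  B3 li={f,v} lo={f,v}
  B4 li={f,v} lo=∅

Interfere edges:
  f — {v,y}
  t — {v}
  v — {f,t,y}
  y — {f,v}

Colouring:
  {f,v,y} pairwise interfere (3-clique) ⇒ χ ≥ 3
  assign f→c1 t→c1 v→c0 y→c2 — no edge inside a register ⇒ χ ≤ 3
  χ = 3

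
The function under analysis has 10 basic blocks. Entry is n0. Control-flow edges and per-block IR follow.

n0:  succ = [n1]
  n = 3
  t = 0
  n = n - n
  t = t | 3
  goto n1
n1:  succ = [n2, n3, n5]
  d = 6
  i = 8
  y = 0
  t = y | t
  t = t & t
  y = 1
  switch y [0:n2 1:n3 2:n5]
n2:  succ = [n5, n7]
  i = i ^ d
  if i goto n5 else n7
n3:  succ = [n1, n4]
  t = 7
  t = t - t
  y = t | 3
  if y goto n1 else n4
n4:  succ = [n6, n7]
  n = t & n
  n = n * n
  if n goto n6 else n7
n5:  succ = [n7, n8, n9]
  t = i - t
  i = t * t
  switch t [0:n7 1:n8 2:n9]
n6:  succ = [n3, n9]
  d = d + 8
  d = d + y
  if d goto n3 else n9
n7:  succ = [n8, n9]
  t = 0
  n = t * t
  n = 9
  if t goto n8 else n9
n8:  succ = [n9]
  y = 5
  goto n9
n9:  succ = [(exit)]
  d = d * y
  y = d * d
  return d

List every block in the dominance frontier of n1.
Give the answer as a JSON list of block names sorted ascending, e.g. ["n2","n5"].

idom tree: n1←n0 n2←n1 n3←n1 n4←n3 n5←n1 n6←n4 n7←n1 n8←n1 n9←n1
Dom∩ at merges:
  n1: preds {n0,n3}: {n0} ∩ {n0,n1,n3} = {n0}; idom=n0
  n3: preds {n1,n6}: {n0,n1} ∩ {n0,n1,n3,n4,n6} = {n0,n1}; idom=n1
  n5: preds {n1,n2}: {n0,n1} ∩ {n0,n1,n2} = {n0,n1}; idom=n1
  n7: preds {n2,n4,n5}: {n0,n1,n2} ∩ {n0,n1,n3,n4} ∩ {n0,n1,n5} = {n0,n1}; idom=n1
  n8: preds {n5,n7}: {n0,n1,n5} ∩ {n0,n1,n7} = {n0,n1}; idom=n1
  n9: preds {n5,n6,n7,n8}: {n0,n1,n5} ∩ {n0,n1,n3,n4,n6} ∩ {n0,n1,n7} ∩ {n0,n1,n8} = {n0,n1}; idom=n1

DF walk-up:
  join n1 pred n0: · stop@n0
  join n1 pred n3: n3→n1 stop@n0
  join n3 pred n1: · stop@n1
  join n3 pred n6: n6→n4→n3 stop@n1
  join n5 pred n1: · stop@n1
  join n5 pred n2: n2 stop@n1
  join n7 pred n2: n2 stop@n1
  join n7 pred n4: n4→n3 stop@n1
  join n7 pred n5: n5 stop@n1
  join n8 pred n5: n5 stop@n1
  join n8 pred n7: n7 stop@n1
  join n9 pred n5: n5 stop@n1
  join n9 pred n6: n6→n4→n3 stop@n1
  join n9 pred n7: n7 stop@n1
  join n9 pred n8: n8 stop@n1
  n0: DF=∅
  n1: DF={n1}
  n2: DF={n5,n7}
  n3: DF={n1,n3,n7,n9}
  n4: DF={n3,n7,n9}
  n5: DF={n7,n8,n9}
  n6: DF={n3,n9}
  n7: DF={n8,n9}
  n8: DF={n9}
  n9: DF=∅

DF(n1) = ["n1"]

Answer: ["n1"]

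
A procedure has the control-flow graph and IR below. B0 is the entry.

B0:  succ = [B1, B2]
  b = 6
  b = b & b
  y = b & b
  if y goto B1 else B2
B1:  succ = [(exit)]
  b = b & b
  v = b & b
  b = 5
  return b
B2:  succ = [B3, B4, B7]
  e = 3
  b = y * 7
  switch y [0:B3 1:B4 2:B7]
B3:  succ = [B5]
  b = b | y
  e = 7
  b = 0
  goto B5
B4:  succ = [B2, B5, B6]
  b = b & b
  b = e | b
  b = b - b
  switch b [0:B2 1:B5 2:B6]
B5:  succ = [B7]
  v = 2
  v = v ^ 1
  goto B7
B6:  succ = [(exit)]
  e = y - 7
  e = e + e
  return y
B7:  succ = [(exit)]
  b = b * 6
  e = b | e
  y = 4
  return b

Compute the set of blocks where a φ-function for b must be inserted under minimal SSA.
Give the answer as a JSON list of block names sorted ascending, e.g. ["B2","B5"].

Answer: ["B2", "B5", "B7"]

Working:
idom tree: B1←B0 B2←B0 B3←B2 B4←B2 B5←B2 B6←B4 B7←B2
Dom at joins:
  B2: preds {B0,B4}: {B0} ∩ {B0,B2,B4} = {B0}; idom=B0
  B5: preds {B3,B4}: {B0,B2,B3} ∩ {B0,B2,B4} = {B0,B2}; idom=B2
  B7: preds {B2,B5}: {B0,B2} ∩ {B0,B2,B5} = {B0,B2}; idom=B2

Frontier:
  B2←B0: walk · to B0
  B2←B4: walk B4→B2 to B0
  B5←B3: walk B3 to B2
  B5←B4: walk B4 to B2
  B7←B2: walk · to B2
  B7←B5: walk B5 to B2
  B0: DF=∅
  B1: DF=∅
  B2: DF={B2}
  B3: DF={B5}
  B4: DF={B2,B5}
  B5: DF={B7}
  B6: DF=∅
  B7: DF=∅

φ for b: defs {B0,B1,B2,B3,B4,B7}
  DF⁺ = {B2,B5,B7}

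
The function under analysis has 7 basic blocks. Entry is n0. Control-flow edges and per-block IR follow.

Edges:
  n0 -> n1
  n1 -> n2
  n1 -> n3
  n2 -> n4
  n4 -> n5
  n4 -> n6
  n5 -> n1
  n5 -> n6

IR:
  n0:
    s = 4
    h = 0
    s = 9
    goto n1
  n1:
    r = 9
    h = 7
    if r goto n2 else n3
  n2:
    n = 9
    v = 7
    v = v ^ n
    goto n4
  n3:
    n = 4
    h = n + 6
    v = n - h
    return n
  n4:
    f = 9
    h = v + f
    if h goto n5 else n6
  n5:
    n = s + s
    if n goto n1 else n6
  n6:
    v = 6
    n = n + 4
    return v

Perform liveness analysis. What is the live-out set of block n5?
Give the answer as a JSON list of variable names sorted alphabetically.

Block summaries:
  n0: {h,s} / ∅
  n1: {h,r} / ∅
  n2: {n,v} / ∅
  n3: {h,n,v} / ∅
  n4: {f,h} / {v}
  n5: {n} / {s}
  n6: {n,v} / {n}

Backward fixpoint:
  live n0: ∅→{s}
  live n1: {s}→{s}
  live n2: {s}→{n,s,v}
  live n3: ∅→∅
  live n4: {n,s,v}→{n,s}
  live n5: {s}→{n,s}
  live n6: {n}→∅

live-out(n5) = ["n", "s"]

Answer: ["n", "s"]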